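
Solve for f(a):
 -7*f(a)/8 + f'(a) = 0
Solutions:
 f(a) = C1*exp(7*a/8)


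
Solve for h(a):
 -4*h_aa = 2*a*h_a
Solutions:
 h(a) = C1 + C2*erf(a/2)


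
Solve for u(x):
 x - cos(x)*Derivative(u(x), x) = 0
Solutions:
 u(x) = C1 + Integral(x/cos(x), x)


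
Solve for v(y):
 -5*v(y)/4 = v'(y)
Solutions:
 v(y) = C1*exp(-5*y/4)


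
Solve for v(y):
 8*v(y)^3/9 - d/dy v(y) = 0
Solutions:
 v(y) = -3*sqrt(2)*sqrt(-1/(C1 + 8*y))/2
 v(y) = 3*sqrt(2)*sqrt(-1/(C1 + 8*y))/2


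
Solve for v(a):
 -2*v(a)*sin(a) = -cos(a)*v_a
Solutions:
 v(a) = C1/cos(a)^2


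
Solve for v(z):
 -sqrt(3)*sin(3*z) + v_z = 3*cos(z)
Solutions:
 v(z) = C1 + 3*sin(z) - sqrt(3)*cos(3*z)/3


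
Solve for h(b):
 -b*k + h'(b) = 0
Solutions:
 h(b) = C1 + b^2*k/2


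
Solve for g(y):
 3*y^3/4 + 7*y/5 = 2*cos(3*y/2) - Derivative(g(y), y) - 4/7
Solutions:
 g(y) = C1 - 3*y^4/16 - 7*y^2/10 - 4*y/7 + 4*sin(3*y/2)/3


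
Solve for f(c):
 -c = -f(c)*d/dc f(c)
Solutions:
 f(c) = -sqrt(C1 + c^2)
 f(c) = sqrt(C1 + c^2)


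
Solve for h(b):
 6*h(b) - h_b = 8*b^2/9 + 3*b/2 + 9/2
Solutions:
 h(b) = C1*exp(6*b) + 4*b^2/27 + 97*b/324 + 1555/1944


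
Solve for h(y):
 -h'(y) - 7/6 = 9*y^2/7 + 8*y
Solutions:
 h(y) = C1 - 3*y^3/7 - 4*y^2 - 7*y/6


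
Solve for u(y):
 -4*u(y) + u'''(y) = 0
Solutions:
 u(y) = C3*exp(2^(2/3)*y) + (C1*sin(2^(2/3)*sqrt(3)*y/2) + C2*cos(2^(2/3)*sqrt(3)*y/2))*exp(-2^(2/3)*y/2)


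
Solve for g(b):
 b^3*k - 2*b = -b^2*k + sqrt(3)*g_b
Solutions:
 g(b) = C1 + sqrt(3)*b^4*k/12 + sqrt(3)*b^3*k/9 - sqrt(3)*b^2/3


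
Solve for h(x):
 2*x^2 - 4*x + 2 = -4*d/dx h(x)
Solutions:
 h(x) = C1 - x^3/6 + x^2/2 - x/2


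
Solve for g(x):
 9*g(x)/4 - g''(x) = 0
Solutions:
 g(x) = C1*exp(-3*x/2) + C2*exp(3*x/2)


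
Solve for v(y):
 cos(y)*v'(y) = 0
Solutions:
 v(y) = C1


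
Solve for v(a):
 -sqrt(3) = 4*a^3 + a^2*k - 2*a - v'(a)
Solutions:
 v(a) = C1 + a^4 + a^3*k/3 - a^2 + sqrt(3)*a


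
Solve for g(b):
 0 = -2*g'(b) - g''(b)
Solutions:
 g(b) = C1 + C2*exp(-2*b)


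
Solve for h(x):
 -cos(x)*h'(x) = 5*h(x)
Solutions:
 h(x) = C1*sqrt(sin(x) - 1)*(sin(x)^2 - 2*sin(x) + 1)/(sqrt(sin(x) + 1)*(sin(x)^2 + 2*sin(x) + 1))


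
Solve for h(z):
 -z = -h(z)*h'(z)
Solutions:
 h(z) = -sqrt(C1 + z^2)
 h(z) = sqrt(C1 + z^2)


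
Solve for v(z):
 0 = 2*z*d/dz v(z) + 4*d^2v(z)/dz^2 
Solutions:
 v(z) = C1 + C2*erf(z/2)


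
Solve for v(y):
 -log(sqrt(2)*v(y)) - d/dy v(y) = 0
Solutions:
 2*Integral(1/(2*log(_y) + log(2)), (_y, v(y))) = C1 - y


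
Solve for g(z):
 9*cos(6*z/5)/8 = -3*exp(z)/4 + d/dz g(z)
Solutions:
 g(z) = C1 + 3*exp(z)/4 + 15*sin(6*z/5)/16


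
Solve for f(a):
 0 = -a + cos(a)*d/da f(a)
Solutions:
 f(a) = C1 + Integral(a/cos(a), a)


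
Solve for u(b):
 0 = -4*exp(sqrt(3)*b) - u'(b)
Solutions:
 u(b) = C1 - 4*sqrt(3)*exp(sqrt(3)*b)/3


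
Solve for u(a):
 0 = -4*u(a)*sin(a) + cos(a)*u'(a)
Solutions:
 u(a) = C1/cos(a)^4


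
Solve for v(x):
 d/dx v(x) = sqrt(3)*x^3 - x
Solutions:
 v(x) = C1 + sqrt(3)*x^4/4 - x^2/2


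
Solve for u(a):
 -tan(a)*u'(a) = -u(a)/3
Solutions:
 u(a) = C1*sin(a)^(1/3)


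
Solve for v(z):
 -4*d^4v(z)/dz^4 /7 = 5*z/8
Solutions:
 v(z) = C1 + C2*z + C3*z^2 + C4*z^3 - 7*z^5/768


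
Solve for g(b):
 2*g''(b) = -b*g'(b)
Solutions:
 g(b) = C1 + C2*erf(b/2)


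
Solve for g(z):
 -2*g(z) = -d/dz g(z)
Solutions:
 g(z) = C1*exp(2*z)


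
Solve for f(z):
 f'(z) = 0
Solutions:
 f(z) = C1


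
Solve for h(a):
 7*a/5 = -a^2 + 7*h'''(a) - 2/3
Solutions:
 h(a) = C1 + C2*a + C3*a^2 + a^5/420 + a^4/120 + a^3/63


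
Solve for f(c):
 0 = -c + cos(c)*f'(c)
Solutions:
 f(c) = C1 + Integral(c/cos(c), c)


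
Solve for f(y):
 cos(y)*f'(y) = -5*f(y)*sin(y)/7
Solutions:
 f(y) = C1*cos(y)^(5/7)


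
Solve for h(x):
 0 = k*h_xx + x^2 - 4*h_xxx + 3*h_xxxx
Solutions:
 h(x) = C1 + C2*x + C3*exp(x*(2 - sqrt(4 - 3*k))/3) + C4*exp(x*(sqrt(4 - 3*k) + 2)/3) - x^4/(12*k) - 4*x^3/(3*k^2) + x^2*(3 - 16/k)/k^2


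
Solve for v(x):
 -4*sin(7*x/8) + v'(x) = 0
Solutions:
 v(x) = C1 - 32*cos(7*x/8)/7


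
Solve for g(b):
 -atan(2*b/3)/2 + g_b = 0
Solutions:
 g(b) = C1 + b*atan(2*b/3)/2 - 3*log(4*b^2 + 9)/8


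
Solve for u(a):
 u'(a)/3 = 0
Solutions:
 u(a) = C1


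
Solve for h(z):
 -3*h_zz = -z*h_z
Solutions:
 h(z) = C1 + C2*erfi(sqrt(6)*z/6)


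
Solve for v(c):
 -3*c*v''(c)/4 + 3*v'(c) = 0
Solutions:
 v(c) = C1 + C2*c^5


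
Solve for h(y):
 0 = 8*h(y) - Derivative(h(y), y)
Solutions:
 h(y) = C1*exp(8*y)


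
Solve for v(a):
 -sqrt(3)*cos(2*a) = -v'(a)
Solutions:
 v(a) = C1 + sqrt(3)*sin(2*a)/2


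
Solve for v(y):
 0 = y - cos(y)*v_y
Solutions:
 v(y) = C1 + Integral(y/cos(y), y)


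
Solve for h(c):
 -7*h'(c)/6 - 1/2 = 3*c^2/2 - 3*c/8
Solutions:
 h(c) = C1 - 3*c^3/7 + 9*c^2/56 - 3*c/7


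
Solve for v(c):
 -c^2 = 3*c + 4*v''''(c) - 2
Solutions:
 v(c) = C1 + C2*c + C3*c^2 + C4*c^3 - c^6/1440 - c^5/160 + c^4/48


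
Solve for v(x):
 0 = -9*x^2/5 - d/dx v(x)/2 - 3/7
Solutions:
 v(x) = C1 - 6*x^3/5 - 6*x/7


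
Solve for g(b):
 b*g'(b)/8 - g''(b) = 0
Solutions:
 g(b) = C1 + C2*erfi(b/4)


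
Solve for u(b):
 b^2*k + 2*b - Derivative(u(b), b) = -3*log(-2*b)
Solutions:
 u(b) = C1 + b^3*k/3 + b^2 + 3*b*log(-b) + 3*b*(-1 + log(2))


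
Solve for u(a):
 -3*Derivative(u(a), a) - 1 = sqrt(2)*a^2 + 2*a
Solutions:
 u(a) = C1 - sqrt(2)*a^3/9 - a^2/3 - a/3


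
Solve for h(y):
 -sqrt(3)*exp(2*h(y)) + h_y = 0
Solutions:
 h(y) = log(-sqrt(-1/(C1 + sqrt(3)*y))) - log(2)/2
 h(y) = log(-1/(C1 + sqrt(3)*y))/2 - log(2)/2


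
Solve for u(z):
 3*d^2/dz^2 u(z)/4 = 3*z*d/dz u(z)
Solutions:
 u(z) = C1 + C2*erfi(sqrt(2)*z)


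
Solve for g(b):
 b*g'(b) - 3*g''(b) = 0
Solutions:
 g(b) = C1 + C2*erfi(sqrt(6)*b/6)


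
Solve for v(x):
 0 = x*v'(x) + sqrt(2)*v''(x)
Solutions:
 v(x) = C1 + C2*erf(2^(1/4)*x/2)


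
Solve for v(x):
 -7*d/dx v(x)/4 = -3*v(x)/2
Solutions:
 v(x) = C1*exp(6*x/7)


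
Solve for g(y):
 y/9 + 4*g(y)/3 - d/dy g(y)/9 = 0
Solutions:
 g(y) = C1*exp(12*y) - y/12 - 1/144


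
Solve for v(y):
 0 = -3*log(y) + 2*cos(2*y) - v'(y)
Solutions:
 v(y) = C1 - 3*y*log(y) + 3*y + sin(2*y)


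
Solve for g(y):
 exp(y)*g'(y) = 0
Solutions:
 g(y) = C1


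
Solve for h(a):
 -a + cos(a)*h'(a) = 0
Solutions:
 h(a) = C1 + Integral(a/cos(a), a)


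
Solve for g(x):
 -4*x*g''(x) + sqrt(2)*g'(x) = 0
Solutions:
 g(x) = C1 + C2*x^(sqrt(2)/4 + 1)


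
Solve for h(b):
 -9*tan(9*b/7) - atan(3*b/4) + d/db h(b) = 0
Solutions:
 h(b) = C1 + b*atan(3*b/4) - 2*log(9*b^2 + 16)/3 - 7*log(cos(9*b/7))


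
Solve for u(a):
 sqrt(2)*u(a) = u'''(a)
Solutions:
 u(a) = C3*exp(2^(1/6)*a) + (C1*sin(2^(1/6)*sqrt(3)*a/2) + C2*cos(2^(1/6)*sqrt(3)*a/2))*exp(-2^(1/6)*a/2)


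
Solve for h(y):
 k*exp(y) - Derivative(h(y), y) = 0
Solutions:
 h(y) = C1 + k*exp(y)


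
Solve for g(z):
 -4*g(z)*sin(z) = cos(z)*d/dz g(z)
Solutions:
 g(z) = C1*cos(z)^4


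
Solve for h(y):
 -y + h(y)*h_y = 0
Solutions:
 h(y) = -sqrt(C1 + y^2)
 h(y) = sqrt(C1 + y^2)


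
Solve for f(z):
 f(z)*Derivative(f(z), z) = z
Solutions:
 f(z) = -sqrt(C1 + z^2)
 f(z) = sqrt(C1 + z^2)


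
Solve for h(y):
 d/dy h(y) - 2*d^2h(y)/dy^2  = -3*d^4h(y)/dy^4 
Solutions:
 h(y) = C1 + C4*exp(-y) + (C2*sin(sqrt(3)*y/6) + C3*cos(sqrt(3)*y/6))*exp(y/2)


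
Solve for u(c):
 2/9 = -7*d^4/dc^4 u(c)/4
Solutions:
 u(c) = C1 + C2*c + C3*c^2 + C4*c^3 - c^4/189


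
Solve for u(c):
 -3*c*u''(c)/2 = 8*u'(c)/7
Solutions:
 u(c) = C1 + C2*c^(5/21)


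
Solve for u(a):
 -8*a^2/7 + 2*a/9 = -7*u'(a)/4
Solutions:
 u(a) = C1 + 32*a^3/147 - 4*a^2/63


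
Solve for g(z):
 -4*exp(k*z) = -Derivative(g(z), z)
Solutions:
 g(z) = C1 + 4*exp(k*z)/k


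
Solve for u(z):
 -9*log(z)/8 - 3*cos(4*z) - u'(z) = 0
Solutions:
 u(z) = C1 - 9*z*log(z)/8 + 9*z/8 - 3*sin(4*z)/4


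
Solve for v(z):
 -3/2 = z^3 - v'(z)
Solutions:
 v(z) = C1 + z^4/4 + 3*z/2


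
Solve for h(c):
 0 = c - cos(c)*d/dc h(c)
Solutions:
 h(c) = C1 + Integral(c/cos(c), c)


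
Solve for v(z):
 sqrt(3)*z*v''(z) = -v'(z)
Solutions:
 v(z) = C1 + C2*z^(1 - sqrt(3)/3)


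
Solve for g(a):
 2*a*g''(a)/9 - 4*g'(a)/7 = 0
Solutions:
 g(a) = C1 + C2*a^(25/7)


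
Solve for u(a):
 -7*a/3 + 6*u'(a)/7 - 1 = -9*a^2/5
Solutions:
 u(a) = C1 - 7*a^3/10 + 49*a^2/36 + 7*a/6


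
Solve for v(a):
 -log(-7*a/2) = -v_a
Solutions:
 v(a) = C1 + a*log(-a) + a*(-1 - log(2) + log(7))


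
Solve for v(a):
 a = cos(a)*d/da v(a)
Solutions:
 v(a) = C1 + Integral(a/cos(a), a)


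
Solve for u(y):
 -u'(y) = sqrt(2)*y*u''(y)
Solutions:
 u(y) = C1 + C2*y^(1 - sqrt(2)/2)


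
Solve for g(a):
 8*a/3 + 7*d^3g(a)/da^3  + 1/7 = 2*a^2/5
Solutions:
 g(a) = C1 + C2*a + C3*a^2 + a^5/1050 - a^4/63 - a^3/294


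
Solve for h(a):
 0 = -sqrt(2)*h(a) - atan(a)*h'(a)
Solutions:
 h(a) = C1*exp(-sqrt(2)*Integral(1/atan(a), a))


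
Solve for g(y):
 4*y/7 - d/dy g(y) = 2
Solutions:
 g(y) = C1 + 2*y^2/7 - 2*y


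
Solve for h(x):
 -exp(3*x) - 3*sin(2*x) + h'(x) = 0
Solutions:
 h(x) = C1 + exp(3*x)/3 - 3*cos(2*x)/2


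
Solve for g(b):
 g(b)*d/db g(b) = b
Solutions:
 g(b) = -sqrt(C1 + b^2)
 g(b) = sqrt(C1 + b^2)


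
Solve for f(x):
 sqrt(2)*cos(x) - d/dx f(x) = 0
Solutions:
 f(x) = C1 + sqrt(2)*sin(x)


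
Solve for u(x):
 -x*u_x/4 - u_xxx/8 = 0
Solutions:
 u(x) = C1 + Integral(C2*airyai(-2^(1/3)*x) + C3*airybi(-2^(1/3)*x), x)


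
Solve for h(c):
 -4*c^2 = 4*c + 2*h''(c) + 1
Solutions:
 h(c) = C1 + C2*c - c^4/6 - c^3/3 - c^2/4


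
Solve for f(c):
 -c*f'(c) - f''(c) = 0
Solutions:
 f(c) = C1 + C2*erf(sqrt(2)*c/2)


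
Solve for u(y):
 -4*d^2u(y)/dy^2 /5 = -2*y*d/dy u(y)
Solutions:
 u(y) = C1 + C2*erfi(sqrt(5)*y/2)


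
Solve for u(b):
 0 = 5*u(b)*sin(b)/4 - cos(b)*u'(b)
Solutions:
 u(b) = C1/cos(b)^(5/4)


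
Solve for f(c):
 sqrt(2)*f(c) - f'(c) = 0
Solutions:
 f(c) = C1*exp(sqrt(2)*c)


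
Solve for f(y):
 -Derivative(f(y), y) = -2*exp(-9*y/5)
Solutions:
 f(y) = C1 - 10*exp(-9*y/5)/9


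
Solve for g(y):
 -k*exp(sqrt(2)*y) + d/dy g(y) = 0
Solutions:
 g(y) = C1 + sqrt(2)*k*exp(sqrt(2)*y)/2


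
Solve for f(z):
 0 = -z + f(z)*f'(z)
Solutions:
 f(z) = -sqrt(C1 + z^2)
 f(z) = sqrt(C1 + z^2)


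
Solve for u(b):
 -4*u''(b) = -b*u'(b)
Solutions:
 u(b) = C1 + C2*erfi(sqrt(2)*b/4)


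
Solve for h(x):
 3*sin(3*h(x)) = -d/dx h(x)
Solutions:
 h(x) = -acos((-C1 - exp(18*x))/(C1 - exp(18*x)))/3 + 2*pi/3
 h(x) = acos((-C1 - exp(18*x))/(C1 - exp(18*x)))/3


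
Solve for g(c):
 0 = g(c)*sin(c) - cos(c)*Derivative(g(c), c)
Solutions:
 g(c) = C1/cos(c)


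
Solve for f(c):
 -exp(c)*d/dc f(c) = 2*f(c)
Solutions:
 f(c) = C1*exp(2*exp(-c))


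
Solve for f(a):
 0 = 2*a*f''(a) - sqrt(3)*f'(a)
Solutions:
 f(a) = C1 + C2*a^(sqrt(3)/2 + 1)


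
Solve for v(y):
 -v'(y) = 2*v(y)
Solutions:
 v(y) = C1*exp(-2*y)


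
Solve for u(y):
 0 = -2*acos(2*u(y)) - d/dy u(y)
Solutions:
 Integral(1/acos(2*_y), (_y, u(y))) = C1 - 2*y


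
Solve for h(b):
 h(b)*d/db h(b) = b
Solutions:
 h(b) = -sqrt(C1 + b^2)
 h(b) = sqrt(C1 + b^2)


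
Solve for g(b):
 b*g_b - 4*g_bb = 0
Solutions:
 g(b) = C1 + C2*erfi(sqrt(2)*b/4)


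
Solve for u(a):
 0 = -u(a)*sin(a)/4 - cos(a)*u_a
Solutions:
 u(a) = C1*cos(a)^(1/4)


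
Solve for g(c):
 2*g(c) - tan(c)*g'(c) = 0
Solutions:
 g(c) = C1*sin(c)^2


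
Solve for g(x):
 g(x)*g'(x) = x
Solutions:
 g(x) = -sqrt(C1 + x^2)
 g(x) = sqrt(C1 + x^2)


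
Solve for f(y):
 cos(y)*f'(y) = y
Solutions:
 f(y) = C1 + Integral(y/cos(y), y)


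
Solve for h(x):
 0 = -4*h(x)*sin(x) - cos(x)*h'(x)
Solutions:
 h(x) = C1*cos(x)^4


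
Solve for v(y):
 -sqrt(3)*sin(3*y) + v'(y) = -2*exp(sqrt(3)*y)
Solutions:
 v(y) = C1 - 2*sqrt(3)*exp(sqrt(3)*y)/3 - sqrt(3)*cos(3*y)/3


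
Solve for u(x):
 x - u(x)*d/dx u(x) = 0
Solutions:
 u(x) = -sqrt(C1 + x^2)
 u(x) = sqrt(C1 + x^2)


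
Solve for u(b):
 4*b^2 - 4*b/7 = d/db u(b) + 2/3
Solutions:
 u(b) = C1 + 4*b^3/3 - 2*b^2/7 - 2*b/3


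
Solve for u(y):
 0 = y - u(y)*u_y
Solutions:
 u(y) = -sqrt(C1 + y^2)
 u(y) = sqrt(C1 + y^2)


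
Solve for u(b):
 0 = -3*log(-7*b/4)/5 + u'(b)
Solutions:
 u(b) = C1 + 3*b*log(-b)/5 + 3*b*(-2*log(2) - 1 + log(7))/5


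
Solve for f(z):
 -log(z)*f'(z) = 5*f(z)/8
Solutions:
 f(z) = C1*exp(-5*li(z)/8)


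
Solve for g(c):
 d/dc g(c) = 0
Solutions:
 g(c) = C1


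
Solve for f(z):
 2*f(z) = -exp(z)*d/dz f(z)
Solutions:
 f(z) = C1*exp(2*exp(-z))


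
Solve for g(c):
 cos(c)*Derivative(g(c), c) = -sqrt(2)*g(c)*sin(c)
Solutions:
 g(c) = C1*cos(c)^(sqrt(2))


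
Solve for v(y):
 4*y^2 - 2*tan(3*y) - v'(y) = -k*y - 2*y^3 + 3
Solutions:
 v(y) = C1 + k*y^2/2 + y^4/2 + 4*y^3/3 - 3*y + 2*log(cos(3*y))/3


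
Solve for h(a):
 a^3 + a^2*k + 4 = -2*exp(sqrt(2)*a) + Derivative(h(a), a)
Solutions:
 h(a) = C1 + a^4/4 + a^3*k/3 + 4*a + sqrt(2)*exp(sqrt(2)*a)


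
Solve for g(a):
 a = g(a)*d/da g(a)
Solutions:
 g(a) = -sqrt(C1 + a^2)
 g(a) = sqrt(C1 + a^2)


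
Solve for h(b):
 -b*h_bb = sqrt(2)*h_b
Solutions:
 h(b) = C1 + C2*b^(1 - sqrt(2))


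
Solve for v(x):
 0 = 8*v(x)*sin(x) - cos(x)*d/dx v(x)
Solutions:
 v(x) = C1/cos(x)^8


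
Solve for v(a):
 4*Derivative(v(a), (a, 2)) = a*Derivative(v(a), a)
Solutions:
 v(a) = C1 + C2*erfi(sqrt(2)*a/4)


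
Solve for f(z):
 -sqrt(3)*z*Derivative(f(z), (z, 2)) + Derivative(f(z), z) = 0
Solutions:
 f(z) = C1 + C2*z^(sqrt(3)/3 + 1)


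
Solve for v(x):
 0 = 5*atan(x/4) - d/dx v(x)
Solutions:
 v(x) = C1 + 5*x*atan(x/4) - 10*log(x^2 + 16)


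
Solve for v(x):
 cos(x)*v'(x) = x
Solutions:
 v(x) = C1 + Integral(x/cos(x), x)


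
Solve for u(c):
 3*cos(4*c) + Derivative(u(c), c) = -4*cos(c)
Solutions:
 u(c) = C1 - 4*sin(c) - 3*sin(4*c)/4


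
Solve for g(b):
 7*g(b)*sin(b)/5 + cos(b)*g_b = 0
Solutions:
 g(b) = C1*cos(b)^(7/5)


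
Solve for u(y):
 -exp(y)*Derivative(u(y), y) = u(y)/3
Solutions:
 u(y) = C1*exp(exp(-y)/3)


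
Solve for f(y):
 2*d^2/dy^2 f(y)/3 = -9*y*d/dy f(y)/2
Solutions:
 f(y) = C1 + C2*erf(3*sqrt(6)*y/4)


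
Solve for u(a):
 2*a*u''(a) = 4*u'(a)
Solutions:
 u(a) = C1 + C2*a^3


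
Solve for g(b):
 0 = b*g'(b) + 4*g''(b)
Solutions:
 g(b) = C1 + C2*erf(sqrt(2)*b/4)


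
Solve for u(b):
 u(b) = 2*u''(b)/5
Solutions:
 u(b) = C1*exp(-sqrt(10)*b/2) + C2*exp(sqrt(10)*b/2)


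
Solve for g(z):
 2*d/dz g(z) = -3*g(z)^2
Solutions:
 g(z) = 2/(C1 + 3*z)


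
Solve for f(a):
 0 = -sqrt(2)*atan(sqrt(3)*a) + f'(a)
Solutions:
 f(a) = C1 + sqrt(2)*(a*atan(sqrt(3)*a) - sqrt(3)*log(3*a^2 + 1)/6)


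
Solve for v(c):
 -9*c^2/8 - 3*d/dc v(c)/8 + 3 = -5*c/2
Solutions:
 v(c) = C1 - c^3 + 10*c^2/3 + 8*c


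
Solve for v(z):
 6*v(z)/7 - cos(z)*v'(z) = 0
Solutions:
 v(z) = C1*(sin(z) + 1)^(3/7)/(sin(z) - 1)^(3/7)


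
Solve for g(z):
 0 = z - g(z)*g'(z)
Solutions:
 g(z) = -sqrt(C1 + z^2)
 g(z) = sqrt(C1 + z^2)


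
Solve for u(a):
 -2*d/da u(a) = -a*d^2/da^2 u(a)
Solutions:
 u(a) = C1 + C2*a^3


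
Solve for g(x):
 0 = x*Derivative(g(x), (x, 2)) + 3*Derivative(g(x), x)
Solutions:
 g(x) = C1 + C2/x^2


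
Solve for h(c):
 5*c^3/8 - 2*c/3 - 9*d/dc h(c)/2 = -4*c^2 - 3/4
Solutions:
 h(c) = C1 + 5*c^4/144 + 8*c^3/27 - 2*c^2/27 + c/6


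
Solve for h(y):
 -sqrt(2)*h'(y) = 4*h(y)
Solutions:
 h(y) = C1*exp(-2*sqrt(2)*y)


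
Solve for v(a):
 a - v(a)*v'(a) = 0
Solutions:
 v(a) = -sqrt(C1 + a^2)
 v(a) = sqrt(C1 + a^2)


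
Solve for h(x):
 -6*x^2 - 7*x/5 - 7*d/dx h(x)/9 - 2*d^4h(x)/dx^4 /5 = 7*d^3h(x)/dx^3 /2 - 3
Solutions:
 h(x) = C1 + C2*exp(x*(-70 + 35*35^(2/3)/(4*sqrt(7494) + 1273)^(1/3) + 35^(1/3)*(4*sqrt(7494) + 1273)^(1/3))/24)*sin(sqrt(3)*35^(1/3)*x*(-(4*sqrt(7494) + 1273)^(1/3) + 35*35^(1/3)/(4*sqrt(7494) + 1273)^(1/3))/24) + C3*exp(x*(-70 + 35*35^(2/3)/(4*sqrt(7494) + 1273)^(1/3) + 35^(1/3)*(4*sqrt(7494) + 1273)^(1/3))/24)*cos(sqrt(3)*35^(1/3)*x*(-(4*sqrt(7494) + 1273)^(1/3) + 35*35^(1/3)/(4*sqrt(7494) + 1273)^(1/3))/24) + C4*exp(-x*(35*35^(2/3)/(4*sqrt(7494) + 1273)^(1/3) + 35 + 35^(1/3)*(4*sqrt(7494) + 1273)^(1/3))/12) - 18*x^3/7 - 9*x^2/10 + 513*x/7


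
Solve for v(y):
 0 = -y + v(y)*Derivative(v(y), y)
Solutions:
 v(y) = -sqrt(C1 + y^2)
 v(y) = sqrt(C1 + y^2)


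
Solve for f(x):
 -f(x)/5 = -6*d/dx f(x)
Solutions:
 f(x) = C1*exp(x/30)


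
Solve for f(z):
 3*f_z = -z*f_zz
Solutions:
 f(z) = C1 + C2/z^2


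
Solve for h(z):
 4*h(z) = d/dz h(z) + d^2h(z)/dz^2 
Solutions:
 h(z) = C1*exp(z*(-1 + sqrt(17))/2) + C2*exp(-z*(1 + sqrt(17))/2)


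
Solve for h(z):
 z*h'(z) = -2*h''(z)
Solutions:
 h(z) = C1 + C2*erf(z/2)


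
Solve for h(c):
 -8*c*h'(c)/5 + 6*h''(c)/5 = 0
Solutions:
 h(c) = C1 + C2*erfi(sqrt(6)*c/3)


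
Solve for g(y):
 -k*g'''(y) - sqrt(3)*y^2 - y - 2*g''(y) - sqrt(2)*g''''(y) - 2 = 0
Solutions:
 g(y) = C1 + C2*y + C3*exp(sqrt(2)*y*(-k + sqrt(k^2 - 8*sqrt(2)))/4) + C4*exp(-sqrt(2)*y*(k + sqrt(k^2 - 8*sqrt(2)))/4) - sqrt(3)*y^4/24 + y^3*(sqrt(3)*k - 1)/12 + y^2*(-sqrt(3)*k^2 + k - 4 + 2*sqrt(6))/8


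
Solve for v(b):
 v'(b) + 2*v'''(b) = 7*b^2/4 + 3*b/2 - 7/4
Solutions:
 v(b) = C1 + C2*sin(sqrt(2)*b/2) + C3*cos(sqrt(2)*b/2) + 7*b^3/12 + 3*b^2/4 - 35*b/4


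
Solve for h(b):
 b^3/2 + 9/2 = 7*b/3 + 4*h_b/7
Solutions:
 h(b) = C1 + 7*b^4/32 - 49*b^2/24 + 63*b/8


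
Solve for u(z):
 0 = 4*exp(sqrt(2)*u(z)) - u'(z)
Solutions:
 u(z) = sqrt(2)*(2*log(-1/(C1 + 4*z)) - log(2))/4


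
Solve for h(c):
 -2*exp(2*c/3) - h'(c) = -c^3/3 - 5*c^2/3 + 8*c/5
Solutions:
 h(c) = C1 + c^4/12 + 5*c^3/9 - 4*c^2/5 - 3*exp(2*c/3)


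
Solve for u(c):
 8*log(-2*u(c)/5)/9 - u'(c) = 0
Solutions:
 -9*Integral(1/(log(-_y) - log(5) + log(2)), (_y, u(c)))/8 = C1 - c


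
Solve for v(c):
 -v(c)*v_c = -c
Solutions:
 v(c) = -sqrt(C1 + c^2)
 v(c) = sqrt(C1 + c^2)


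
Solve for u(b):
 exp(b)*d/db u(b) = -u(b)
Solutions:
 u(b) = C1*exp(exp(-b))


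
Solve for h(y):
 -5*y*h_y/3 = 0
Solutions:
 h(y) = C1


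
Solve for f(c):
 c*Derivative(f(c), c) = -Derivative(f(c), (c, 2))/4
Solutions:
 f(c) = C1 + C2*erf(sqrt(2)*c)


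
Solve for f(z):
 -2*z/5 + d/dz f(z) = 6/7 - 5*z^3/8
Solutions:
 f(z) = C1 - 5*z^4/32 + z^2/5 + 6*z/7


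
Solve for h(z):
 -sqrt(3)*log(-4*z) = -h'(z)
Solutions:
 h(z) = C1 + sqrt(3)*z*log(-z) + sqrt(3)*z*(-1 + 2*log(2))


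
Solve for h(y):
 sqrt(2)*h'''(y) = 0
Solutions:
 h(y) = C1 + C2*y + C3*y^2


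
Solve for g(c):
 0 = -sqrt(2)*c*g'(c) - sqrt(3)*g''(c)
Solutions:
 g(c) = C1 + C2*erf(6^(3/4)*c/6)


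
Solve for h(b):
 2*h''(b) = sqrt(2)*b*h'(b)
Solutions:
 h(b) = C1 + C2*erfi(2^(1/4)*b/2)


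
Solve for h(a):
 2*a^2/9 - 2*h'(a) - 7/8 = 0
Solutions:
 h(a) = C1 + a^3/27 - 7*a/16


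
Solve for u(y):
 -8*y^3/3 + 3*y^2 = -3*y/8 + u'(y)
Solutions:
 u(y) = C1 - 2*y^4/3 + y^3 + 3*y^2/16


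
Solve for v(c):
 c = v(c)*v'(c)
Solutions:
 v(c) = -sqrt(C1 + c^2)
 v(c) = sqrt(C1 + c^2)


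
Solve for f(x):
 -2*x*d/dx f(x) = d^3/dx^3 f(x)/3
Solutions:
 f(x) = C1 + Integral(C2*airyai(-6^(1/3)*x) + C3*airybi(-6^(1/3)*x), x)


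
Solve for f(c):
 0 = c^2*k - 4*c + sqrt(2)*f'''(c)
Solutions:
 f(c) = C1 + C2*c + C3*c^2 - sqrt(2)*c^5*k/120 + sqrt(2)*c^4/12


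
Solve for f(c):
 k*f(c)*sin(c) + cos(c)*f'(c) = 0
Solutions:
 f(c) = C1*exp(k*log(cos(c)))


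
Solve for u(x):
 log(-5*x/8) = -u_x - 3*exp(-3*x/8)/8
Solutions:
 u(x) = C1 - x*log(-x) + x*(-log(5) + 1 + 3*log(2)) + exp(-3*x/8)


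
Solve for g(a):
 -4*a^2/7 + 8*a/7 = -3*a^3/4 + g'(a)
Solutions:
 g(a) = C1 + 3*a^4/16 - 4*a^3/21 + 4*a^2/7


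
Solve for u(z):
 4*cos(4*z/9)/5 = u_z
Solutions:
 u(z) = C1 + 9*sin(4*z/9)/5


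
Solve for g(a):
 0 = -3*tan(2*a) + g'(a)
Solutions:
 g(a) = C1 - 3*log(cos(2*a))/2


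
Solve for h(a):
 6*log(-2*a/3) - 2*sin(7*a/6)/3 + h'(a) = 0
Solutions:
 h(a) = C1 - 6*a*log(-a) - 6*a*log(2) + 6*a + 6*a*log(3) - 4*cos(7*a/6)/7


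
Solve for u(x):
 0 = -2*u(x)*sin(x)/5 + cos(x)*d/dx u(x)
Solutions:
 u(x) = C1/cos(x)^(2/5)


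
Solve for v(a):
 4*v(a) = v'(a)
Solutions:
 v(a) = C1*exp(4*a)


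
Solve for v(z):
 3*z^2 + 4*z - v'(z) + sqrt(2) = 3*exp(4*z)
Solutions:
 v(z) = C1 + z^3 + 2*z^2 + sqrt(2)*z - 3*exp(4*z)/4


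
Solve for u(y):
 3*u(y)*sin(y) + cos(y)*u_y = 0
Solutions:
 u(y) = C1*cos(y)^3


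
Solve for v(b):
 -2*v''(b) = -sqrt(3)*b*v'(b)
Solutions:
 v(b) = C1 + C2*erfi(3^(1/4)*b/2)


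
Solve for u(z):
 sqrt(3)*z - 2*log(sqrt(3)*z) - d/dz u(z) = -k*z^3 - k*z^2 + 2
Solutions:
 u(z) = C1 + k*z^4/4 + k*z^3/3 + sqrt(3)*z^2/2 - 2*z*log(z) - z*log(3)


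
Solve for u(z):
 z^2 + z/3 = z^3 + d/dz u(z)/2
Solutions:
 u(z) = C1 - z^4/2 + 2*z^3/3 + z^2/3


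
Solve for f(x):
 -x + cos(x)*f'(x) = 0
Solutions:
 f(x) = C1 + Integral(x/cos(x), x)


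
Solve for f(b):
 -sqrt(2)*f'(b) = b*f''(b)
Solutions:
 f(b) = C1 + C2*b^(1 - sqrt(2))


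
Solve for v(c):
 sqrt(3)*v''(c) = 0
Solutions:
 v(c) = C1 + C2*c


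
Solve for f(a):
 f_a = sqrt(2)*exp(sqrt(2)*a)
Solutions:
 f(a) = C1 + exp(sqrt(2)*a)


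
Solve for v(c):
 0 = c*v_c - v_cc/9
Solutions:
 v(c) = C1 + C2*erfi(3*sqrt(2)*c/2)


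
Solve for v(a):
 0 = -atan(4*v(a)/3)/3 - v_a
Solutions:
 Integral(1/atan(4*_y/3), (_y, v(a))) = C1 - a/3


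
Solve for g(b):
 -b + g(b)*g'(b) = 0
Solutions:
 g(b) = -sqrt(C1 + b^2)
 g(b) = sqrt(C1 + b^2)


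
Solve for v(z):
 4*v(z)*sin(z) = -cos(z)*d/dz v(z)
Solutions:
 v(z) = C1*cos(z)^4


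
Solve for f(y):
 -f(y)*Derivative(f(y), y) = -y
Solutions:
 f(y) = -sqrt(C1 + y^2)
 f(y) = sqrt(C1 + y^2)


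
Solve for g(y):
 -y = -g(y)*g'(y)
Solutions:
 g(y) = -sqrt(C1 + y^2)
 g(y) = sqrt(C1 + y^2)


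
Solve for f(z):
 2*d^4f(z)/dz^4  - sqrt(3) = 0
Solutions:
 f(z) = C1 + C2*z + C3*z^2 + C4*z^3 + sqrt(3)*z^4/48


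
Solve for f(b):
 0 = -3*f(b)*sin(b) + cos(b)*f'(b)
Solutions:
 f(b) = C1/cos(b)^3


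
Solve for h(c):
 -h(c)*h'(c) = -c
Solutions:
 h(c) = -sqrt(C1 + c^2)
 h(c) = sqrt(C1 + c^2)


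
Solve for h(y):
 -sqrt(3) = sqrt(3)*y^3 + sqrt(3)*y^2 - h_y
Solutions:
 h(y) = C1 + sqrt(3)*y^4/4 + sqrt(3)*y^3/3 + sqrt(3)*y


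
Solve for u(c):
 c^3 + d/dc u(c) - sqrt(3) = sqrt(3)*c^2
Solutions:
 u(c) = C1 - c^4/4 + sqrt(3)*c^3/3 + sqrt(3)*c


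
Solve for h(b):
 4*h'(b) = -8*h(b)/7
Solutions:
 h(b) = C1*exp(-2*b/7)


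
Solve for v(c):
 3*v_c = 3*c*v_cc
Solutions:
 v(c) = C1 + C2*c^2


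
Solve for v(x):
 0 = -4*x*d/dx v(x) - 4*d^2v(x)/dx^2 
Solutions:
 v(x) = C1 + C2*erf(sqrt(2)*x/2)


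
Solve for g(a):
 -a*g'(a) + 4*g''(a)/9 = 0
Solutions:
 g(a) = C1 + C2*erfi(3*sqrt(2)*a/4)


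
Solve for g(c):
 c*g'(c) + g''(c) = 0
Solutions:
 g(c) = C1 + C2*erf(sqrt(2)*c/2)


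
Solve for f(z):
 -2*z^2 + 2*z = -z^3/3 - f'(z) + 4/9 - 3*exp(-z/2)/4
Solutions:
 f(z) = C1 - z^4/12 + 2*z^3/3 - z^2 + 4*z/9 + 3*exp(-z/2)/2


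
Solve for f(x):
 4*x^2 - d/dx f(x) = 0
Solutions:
 f(x) = C1 + 4*x^3/3


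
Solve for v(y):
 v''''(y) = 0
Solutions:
 v(y) = C1 + C2*y + C3*y^2 + C4*y^3


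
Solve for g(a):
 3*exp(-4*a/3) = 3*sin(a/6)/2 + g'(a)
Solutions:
 g(a) = C1 + 9*cos(a/6) - 9*exp(-4*a/3)/4


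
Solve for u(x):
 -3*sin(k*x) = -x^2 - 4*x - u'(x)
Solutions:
 u(x) = C1 - x^3/3 - 2*x^2 - 3*cos(k*x)/k


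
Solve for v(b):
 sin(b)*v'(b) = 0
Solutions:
 v(b) = C1


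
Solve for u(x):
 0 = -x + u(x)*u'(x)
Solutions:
 u(x) = -sqrt(C1 + x^2)
 u(x) = sqrt(C1 + x^2)


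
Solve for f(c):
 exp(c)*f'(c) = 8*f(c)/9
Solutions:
 f(c) = C1*exp(-8*exp(-c)/9)


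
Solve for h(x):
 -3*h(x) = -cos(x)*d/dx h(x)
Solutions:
 h(x) = C1*(sin(x) + 1)^(3/2)/(sin(x) - 1)^(3/2)


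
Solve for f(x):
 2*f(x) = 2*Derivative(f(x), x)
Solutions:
 f(x) = C1*exp(x)


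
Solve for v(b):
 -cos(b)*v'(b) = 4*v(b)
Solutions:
 v(b) = C1*(sin(b)^2 - 2*sin(b) + 1)/(sin(b)^2 + 2*sin(b) + 1)


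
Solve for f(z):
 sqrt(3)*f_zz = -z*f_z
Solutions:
 f(z) = C1 + C2*erf(sqrt(2)*3^(3/4)*z/6)


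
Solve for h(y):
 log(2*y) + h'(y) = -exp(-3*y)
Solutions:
 h(y) = C1 - y*log(y) + y*(1 - log(2)) + exp(-3*y)/3


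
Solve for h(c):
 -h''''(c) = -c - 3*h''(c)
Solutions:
 h(c) = C1 + C2*c + C3*exp(-sqrt(3)*c) + C4*exp(sqrt(3)*c) - c^3/18


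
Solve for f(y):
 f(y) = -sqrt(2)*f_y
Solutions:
 f(y) = C1*exp(-sqrt(2)*y/2)


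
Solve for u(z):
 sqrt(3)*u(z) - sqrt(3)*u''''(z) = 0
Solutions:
 u(z) = C1*exp(-z) + C2*exp(z) + C3*sin(z) + C4*cos(z)


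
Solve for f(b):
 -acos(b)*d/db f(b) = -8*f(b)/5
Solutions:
 f(b) = C1*exp(8*Integral(1/acos(b), b)/5)


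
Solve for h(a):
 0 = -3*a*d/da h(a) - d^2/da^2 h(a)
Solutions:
 h(a) = C1 + C2*erf(sqrt(6)*a/2)


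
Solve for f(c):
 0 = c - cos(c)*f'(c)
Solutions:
 f(c) = C1 + Integral(c/cos(c), c)


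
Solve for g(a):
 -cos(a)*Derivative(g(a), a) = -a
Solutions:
 g(a) = C1 + Integral(a/cos(a), a)


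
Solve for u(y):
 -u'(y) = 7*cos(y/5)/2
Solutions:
 u(y) = C1 - 35*sin(y/5)/2


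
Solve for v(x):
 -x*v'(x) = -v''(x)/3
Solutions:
 v(x) = C1 + C2*erfi(sqrt(6)*x/2)


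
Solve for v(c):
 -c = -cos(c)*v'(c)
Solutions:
 v(c) = C1 + Integral(c/cos(c), c)


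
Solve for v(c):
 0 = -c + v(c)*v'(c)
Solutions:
 v(c) = -sqrt(C1 + c^2)
 v(c) = sqrt(C1 + c^2)


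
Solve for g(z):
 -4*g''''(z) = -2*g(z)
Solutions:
 g(z) = C1*exp(-2^(3/4)*z/2) + C2*exp(2^(3/4)*z/2) + C3*sin(2^(3/4)*z/2) + C4*cos(2^(3/4)*z/2)


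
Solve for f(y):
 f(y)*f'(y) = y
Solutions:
 f(y) = -sqrt(C1 + y^2)
 f(y) = sqrt(C1 + y^2)


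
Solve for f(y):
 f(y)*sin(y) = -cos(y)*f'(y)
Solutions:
 f(y) = C1*cos(y)


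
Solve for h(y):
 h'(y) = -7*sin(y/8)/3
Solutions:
 h(y) = C1 + 56*cos(y/8)/3


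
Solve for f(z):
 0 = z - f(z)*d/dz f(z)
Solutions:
 f(z) = -sqrt(C1 + z^2)
 f(z) = sqrt(C1 + z^2)


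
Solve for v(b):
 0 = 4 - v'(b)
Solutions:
 v(b) = C1 + 4*b


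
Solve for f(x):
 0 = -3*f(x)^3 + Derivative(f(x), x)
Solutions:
 f(x) = -sqrt(2)*sqrt(-1/(C1 + 3*x))/2
 f(x) = sqrt(2)*sqrt(-1/(C1 + 3*x))/2


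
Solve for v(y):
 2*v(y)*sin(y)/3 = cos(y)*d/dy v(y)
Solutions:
 v(y) = C1/cos(y)^(2/3)


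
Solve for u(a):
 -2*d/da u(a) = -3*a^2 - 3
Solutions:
 u(a) = C1 + a^3/2 + 3*a/2


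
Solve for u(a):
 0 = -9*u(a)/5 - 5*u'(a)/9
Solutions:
 u(a) = C1*exp(-81*a/25)


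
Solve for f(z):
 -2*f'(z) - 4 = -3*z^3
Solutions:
 f(z) = C1 + 3*z^4/8 - 2*z


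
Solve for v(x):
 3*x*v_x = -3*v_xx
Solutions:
 v(x) = C1 + C2*erf(sqrt(2)*x/2)


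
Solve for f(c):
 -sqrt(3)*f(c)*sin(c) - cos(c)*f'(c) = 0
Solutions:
 f(c) = C1*cos(c)^(sqrt(3))


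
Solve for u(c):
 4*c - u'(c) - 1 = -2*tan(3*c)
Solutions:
 u(c) = C1 + 2*c^2 - c - 2*log(cos(3*c))/3


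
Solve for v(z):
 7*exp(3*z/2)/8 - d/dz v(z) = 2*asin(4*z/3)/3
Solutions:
 v(z) = C1 - 2*z*asin(4*z/3)/3 - sqrt(9 - 16*z^2)/6 + 7*exp(3*z/2)/12


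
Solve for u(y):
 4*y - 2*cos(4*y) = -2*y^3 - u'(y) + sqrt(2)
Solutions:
 u(y) = C1 - y^4/2 - 2*y^2 + sqrt(2)*y + sin(4*y)/2


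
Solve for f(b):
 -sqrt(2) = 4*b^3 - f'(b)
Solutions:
 f(b) = C1 + b^4 + sqrt(2)*b


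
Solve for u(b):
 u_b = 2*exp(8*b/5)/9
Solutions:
 u(b) = C1 + 5*exp(8*b/5)/36


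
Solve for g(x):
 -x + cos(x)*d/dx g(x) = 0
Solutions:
 g(x) = C1 + Integral(x/cos(x), x)


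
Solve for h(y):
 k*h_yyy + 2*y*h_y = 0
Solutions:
 h(y) = C1 + Integral(C2*airyai(2^(1/3)*y*(-1/k)^(1/3)) + C3*airybi(2^(1/3)*y*(-1/k)^(1/3)), y)


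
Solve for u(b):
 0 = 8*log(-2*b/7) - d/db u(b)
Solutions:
 u(b) = C1 + 8*b*log(-b) + 8*b*(-log(7) - 1 + log(2))


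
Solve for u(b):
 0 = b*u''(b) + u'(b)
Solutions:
 u(b) = C1 + C2*log(b)


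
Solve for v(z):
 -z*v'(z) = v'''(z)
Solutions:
 v(z) = C1 + Integral(C2*airyai(-z) + C3*airybi(-z), z)


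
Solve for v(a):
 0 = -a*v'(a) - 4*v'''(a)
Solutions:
 v(a) = C1 + Integral(C2*airyai(-2^(1/3)*a/2) + C3*airybi(-2^(1/3)*a/2), a)


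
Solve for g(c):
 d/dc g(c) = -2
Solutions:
 g(c) = C1 - 2*c


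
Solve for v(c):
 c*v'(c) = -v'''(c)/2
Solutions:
 v(c) = C1 + Integral(C2*airyai(-2^(1/3)*c) + C3*airybi(-2^(1/3)*c), c)


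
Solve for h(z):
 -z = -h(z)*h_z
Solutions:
 h(z) = -sqrt(C1 + z^2)
 h(z) = sqrt(C1 + z^2)


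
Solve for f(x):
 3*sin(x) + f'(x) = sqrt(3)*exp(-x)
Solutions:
 f(x) = C1 + 3*cos(x) - sqrt(3)*exp(-x)


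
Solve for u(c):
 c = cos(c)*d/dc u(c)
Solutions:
 u(c) = C1 + Integral(c/cos(c), c)


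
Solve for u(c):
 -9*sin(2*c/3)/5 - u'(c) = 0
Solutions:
 u(c) = C1 + 27*cos(2*c/3)/10


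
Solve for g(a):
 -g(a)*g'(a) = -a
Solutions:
 g(a) = -sqrt(C1 + a^2)
 g(a) = sqrt(C1 + a^2)


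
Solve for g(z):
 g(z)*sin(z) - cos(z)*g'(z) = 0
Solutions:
 g(z) = C1/cos(z)


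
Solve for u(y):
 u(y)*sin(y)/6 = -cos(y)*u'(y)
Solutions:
 u(y) = C1*cos(y)^(1/6)


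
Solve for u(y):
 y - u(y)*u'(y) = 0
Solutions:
 u(y) = -sqrt(C1 + y^2)
 u(y) = sqrt(C1 + y^2)


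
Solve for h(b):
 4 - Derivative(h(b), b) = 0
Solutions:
 h(b) = C1 + 4*b


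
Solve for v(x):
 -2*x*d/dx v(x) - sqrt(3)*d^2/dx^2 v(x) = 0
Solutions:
 v(x) = C1 + C2*erf(3^(3/4)*x/3)


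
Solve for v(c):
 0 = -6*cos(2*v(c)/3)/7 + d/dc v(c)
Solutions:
 -6*c/7 - 3*log(sin(2*v(c)/3) - 1)/4 + 3*log(sin(2*v(c)/3) + 1)/4 = C1


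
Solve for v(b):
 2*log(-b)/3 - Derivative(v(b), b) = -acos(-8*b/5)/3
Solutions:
 v(b) = C1 + 2*b*log(-b)/3 + b*acos(-8*b/5)/3 - 2*b/3 + sqrt(25 - 64*b^2)/24


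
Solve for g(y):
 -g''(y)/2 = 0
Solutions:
 g(y) = C1 + C2*y


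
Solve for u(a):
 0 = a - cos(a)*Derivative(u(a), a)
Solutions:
 u(a) = C1 + Integral(a/cos(a), a)


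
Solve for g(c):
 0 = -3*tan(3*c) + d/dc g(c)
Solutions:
 g(c) = C1 - log(cos(3*c))


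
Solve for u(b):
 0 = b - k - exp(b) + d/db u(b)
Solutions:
 u(b) = C1 - b^2/2 + b*k + exp(b)


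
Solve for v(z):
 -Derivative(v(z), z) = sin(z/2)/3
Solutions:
 v(z) = C1 + 2*cos(z/2)/3


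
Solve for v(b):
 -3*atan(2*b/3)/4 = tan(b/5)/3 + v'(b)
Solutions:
 v(b) = C1 - 3*b*atan(2*b/3)/4 + 9*log(4*b^2 + 9)/16 + 5*log(cos(b/5))/3


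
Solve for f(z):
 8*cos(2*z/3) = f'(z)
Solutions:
 f(z) = C1 + 12*sin(2*z/3)


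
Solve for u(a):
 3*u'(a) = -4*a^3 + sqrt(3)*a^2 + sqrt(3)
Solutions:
 u(a) = C1 - a^4/3 + sqrt(3)*a^3/9 + sqrt(3)*a/3


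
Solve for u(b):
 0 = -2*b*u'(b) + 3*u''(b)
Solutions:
 u(b) = C1 + C2*erfi(sqrt(3)*b/3)


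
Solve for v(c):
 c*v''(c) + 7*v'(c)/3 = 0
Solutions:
 v(c) = C1 + C2/c^(4/3)


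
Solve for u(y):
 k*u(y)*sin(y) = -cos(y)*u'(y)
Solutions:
 u(y) = C1*exp(k*log(cos(y)))


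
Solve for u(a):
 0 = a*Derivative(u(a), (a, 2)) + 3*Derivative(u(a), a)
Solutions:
 u(a) = C1 + C2/a^2


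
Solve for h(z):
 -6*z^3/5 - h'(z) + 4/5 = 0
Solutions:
 h(z) = C1 - 3*z^4/10 + 4*z/5


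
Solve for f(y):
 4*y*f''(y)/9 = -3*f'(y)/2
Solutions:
 f(y) = C1 + C2/y^(19/8)


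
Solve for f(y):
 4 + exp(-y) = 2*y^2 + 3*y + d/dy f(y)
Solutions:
 f(y) = C1 - 2*y^3/3 - 3*y^2/2 + 4*y - exp(-y)


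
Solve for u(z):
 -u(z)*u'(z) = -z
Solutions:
 u(z) = -sqrt(C1 + z^2)
 u(z) = sqrt(C1 + z^2)


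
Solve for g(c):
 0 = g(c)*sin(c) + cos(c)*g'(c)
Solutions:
 g(c) = C1*cos(c)


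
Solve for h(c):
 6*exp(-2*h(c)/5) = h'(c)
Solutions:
 h(c) = 5*log(-sqrt(C1 + 6*c)) - 5*log(5) + 5*log(10)/2
 h(c) = 5*log(C1 + 6*c)/2 - 5*log(5) + 5*log(10)/2


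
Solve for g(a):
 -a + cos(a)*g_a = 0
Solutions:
 g(a) = C1 + Integral(a/cos(a), a)


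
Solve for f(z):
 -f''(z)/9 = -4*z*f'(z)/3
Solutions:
 f(z) = C1 + C2*erfi(sqrt(6)*z)


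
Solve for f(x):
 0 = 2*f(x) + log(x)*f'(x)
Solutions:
 f(x) = C1*exp(-2*li(x))


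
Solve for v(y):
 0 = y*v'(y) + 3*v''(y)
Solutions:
 v(y) = C1 + C2*erf(sqrt(6)*y/6)


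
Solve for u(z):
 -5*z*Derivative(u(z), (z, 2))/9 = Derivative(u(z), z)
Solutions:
 u(z) = C1 + C2/z^(4/5)


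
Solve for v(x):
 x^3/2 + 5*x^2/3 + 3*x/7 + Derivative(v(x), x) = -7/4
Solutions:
 v(x) = C1 - x^4/8 - 5*x^3/9 - 3*x^2/14 - 7*x/4


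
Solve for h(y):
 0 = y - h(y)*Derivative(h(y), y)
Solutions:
 h(y) = -sqrt(C1 + y^2)
 h(y) = sqrt(C1 + y^2)


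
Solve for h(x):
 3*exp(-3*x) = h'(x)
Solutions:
 h(x) = C1 - exp(-3*x)


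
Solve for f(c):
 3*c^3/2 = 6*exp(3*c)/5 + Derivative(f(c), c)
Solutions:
 f(c) = C1 + 3*c^4/8 - 2*exp(3*c)/5


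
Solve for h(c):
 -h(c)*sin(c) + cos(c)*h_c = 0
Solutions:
 h(c) = C1/cos(c)


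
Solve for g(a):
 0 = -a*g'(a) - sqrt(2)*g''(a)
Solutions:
 g(a) = C1 + C2*erf(2^(1/4)*a/2)


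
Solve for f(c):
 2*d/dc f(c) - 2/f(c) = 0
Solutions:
 f(c) = -sqrt(C1 + 2*c)
 f(c) = sqrt(C1 + 2*c)


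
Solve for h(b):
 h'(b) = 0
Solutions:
 h(b) = C1


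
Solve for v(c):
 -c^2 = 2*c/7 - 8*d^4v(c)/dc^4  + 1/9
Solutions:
 v(c) = C1 + C2*c + C3*c^2 + C4*c^3 + c^6/2880 + c^5/3360 + c^4/1728


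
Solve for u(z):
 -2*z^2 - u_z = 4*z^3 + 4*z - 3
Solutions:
 u(z) = C1 - z^4 - 2*z^3/3 - 2*z^2 + 3*z


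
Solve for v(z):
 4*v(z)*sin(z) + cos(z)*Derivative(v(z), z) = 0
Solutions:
 v(z) = C1*cos(z)^4


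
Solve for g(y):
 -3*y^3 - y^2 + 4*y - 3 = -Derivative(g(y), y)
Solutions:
 g(y) = C1 + 3*y^4/4 + y^3/3 - 2*y^2 + 3*y


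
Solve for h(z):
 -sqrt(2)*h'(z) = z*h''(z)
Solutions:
 h(z) = C1 + C2*z^(1 - sqrt(2))


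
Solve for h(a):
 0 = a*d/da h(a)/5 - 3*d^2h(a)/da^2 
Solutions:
 h(a) = C1 + C2*erfi(sqrt(30)*a/30)


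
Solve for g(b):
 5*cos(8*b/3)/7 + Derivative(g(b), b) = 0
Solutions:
 g(b) = C1 - 15*sin(8*b/3)/56


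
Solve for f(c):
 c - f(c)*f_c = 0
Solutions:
 f(c) = -sqrt(C1 + c^2)
 f(c) = sqrt(C1 + c^2)


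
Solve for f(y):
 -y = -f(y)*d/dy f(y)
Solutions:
 f(y) = -sqrt(C1 + y^2)
 f(y) = sqrt(C1 + y^2)


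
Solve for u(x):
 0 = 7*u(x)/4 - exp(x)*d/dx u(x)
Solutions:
 u(x) = C1*exp(-7*exp(-x)/4)


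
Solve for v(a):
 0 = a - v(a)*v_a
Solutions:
 v(a) = -sqrt(C1 + a^2)
 v(a) = sqrt(C1 + a^2)


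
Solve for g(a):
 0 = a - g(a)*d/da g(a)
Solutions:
 g(a) = -sqrt(C1 + a^2)
 g(a) = sqrt(C1 + a^2)


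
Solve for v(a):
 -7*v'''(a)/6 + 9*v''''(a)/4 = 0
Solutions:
 v(a) = C1 + C2*a + C3*a^2 + C4*exp(14*a/27)


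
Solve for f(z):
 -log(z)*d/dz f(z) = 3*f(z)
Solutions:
 f(z) = C1*exp(-3*li(z))


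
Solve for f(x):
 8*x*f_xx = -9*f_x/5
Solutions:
 f(x) = C1 + C2*x^(31/40)


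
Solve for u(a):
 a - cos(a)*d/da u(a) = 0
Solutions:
 u(a) = C1 + Integral(a/cos(a), a)


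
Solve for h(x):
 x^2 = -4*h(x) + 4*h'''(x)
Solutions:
 h(x) = C3*exp(x) - x^2/4 + (C1*sin(sqrt(3)*x/2) + C2*cos(sqrt(3)*x/2))*exp(-x/2)


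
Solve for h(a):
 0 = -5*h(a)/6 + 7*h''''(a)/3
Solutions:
 h(a) = C1*exp(-14^(3/4)*5^(1/4)*a/14) + C2*exp(14^(3/4)*5^(1/4)*a/14) + C3*sin(14^(3/4)*5^(1/4)*a/14) + C4*cos(14^(3/4)*5^(1/4)*a/14)


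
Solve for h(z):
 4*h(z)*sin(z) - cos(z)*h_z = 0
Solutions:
 h(z) = C1/cos(z)^4


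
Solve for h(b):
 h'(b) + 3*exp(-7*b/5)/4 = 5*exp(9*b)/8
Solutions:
 h(b) = C1 + 5*exp(9*b)/72 + 15*exp(-7*b/5)/28


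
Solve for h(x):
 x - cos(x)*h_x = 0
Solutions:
 h(x) = C1 + Integral(x/cos(x), x)


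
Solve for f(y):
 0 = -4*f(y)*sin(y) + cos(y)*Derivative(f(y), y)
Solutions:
 f(y) = C1/cos(y)^4


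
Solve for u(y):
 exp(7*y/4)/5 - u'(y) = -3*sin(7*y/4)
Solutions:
 u(y) = C1 + 4*exp(7*y/4)/35 - 12*cos(7*y/4)/7


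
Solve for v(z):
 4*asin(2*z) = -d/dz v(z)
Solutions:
 v(z) = C1 - 4*z*asin(2*z) - 2*sqrt(1 - 4*z^2)


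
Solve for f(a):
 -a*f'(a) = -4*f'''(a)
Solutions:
 f(a) = C1 + Integral(C2*airyai(2^(1/3)*a/2) + C3*airybi(2^(1/3)*a/2), a)


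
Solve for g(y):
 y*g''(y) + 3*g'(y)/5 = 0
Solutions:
 g(y) = C1 + C2*y^(2/5)


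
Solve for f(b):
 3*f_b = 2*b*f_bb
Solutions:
 f(b) = C1 + C2*b^(5/2)


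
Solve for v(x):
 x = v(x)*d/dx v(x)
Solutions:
 v(x) = -sqrt(C1 + x^2)
 v(x) = sqrt(C1 + x^2)


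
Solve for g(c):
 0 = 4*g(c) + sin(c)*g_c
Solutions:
 g(c) = C1*(cos(c)^2 + 2*cos(c) + 1)/(cos(c)^2 - 2*cos(c) + 1)


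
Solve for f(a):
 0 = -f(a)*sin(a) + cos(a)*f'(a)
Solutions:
 f(a) = C1/cos(a)


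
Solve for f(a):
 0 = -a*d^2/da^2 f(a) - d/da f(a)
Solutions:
 f(a) = C1 + C2*log(a)


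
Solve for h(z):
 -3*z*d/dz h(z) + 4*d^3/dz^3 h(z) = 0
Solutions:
 h(z) = C1 + Integral(C2*airyai(6^(1/3)*z/2) + C3*airybi(6^(1/3)*z/2), z)


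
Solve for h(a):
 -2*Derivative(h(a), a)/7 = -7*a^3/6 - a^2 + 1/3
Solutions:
 h(a) = C1 + 49*a^4/48 + 7*a^3/6 - 7*a/6


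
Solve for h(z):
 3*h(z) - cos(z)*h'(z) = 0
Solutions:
 h(z) = C1*(sin(z) + 1)^(3/2)/(sin(z) - 1)^(3/2)


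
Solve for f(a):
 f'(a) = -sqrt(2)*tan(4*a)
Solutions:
 f(a) = C1 + sqrt(2)*log(cos(4*a))/4


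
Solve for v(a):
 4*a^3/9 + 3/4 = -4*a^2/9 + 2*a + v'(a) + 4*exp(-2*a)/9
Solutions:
 v(a) = C1 + a^4/9 + 4*a^3/27 - a^2 + 3*a/4 + 2*exp(-2*a)/9


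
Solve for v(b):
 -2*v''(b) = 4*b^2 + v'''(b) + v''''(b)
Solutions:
 v(b) = C1 + C2*b - b^4/6 + b^3/3 + b^2/2 + (C3*sin(sqrt(7)*b/2) + C4*cos(sqrt(7)*b/2))*exp(-b/2)


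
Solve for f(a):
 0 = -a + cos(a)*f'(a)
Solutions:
 f(a) = C1 + Integral(a/cos(a), a)


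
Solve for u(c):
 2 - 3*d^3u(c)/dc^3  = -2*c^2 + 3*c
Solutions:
 u(c) = C1 + C2*c + C3*c^2 + c^5/90 - c^4/24 + c^3/9


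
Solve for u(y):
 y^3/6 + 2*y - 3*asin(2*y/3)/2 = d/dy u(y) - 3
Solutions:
 u(y) = C1 + y^4/24 + y^2 - 3*y*asin(2*y/3)/2 + 3*y - 3*sqrt(9 - 4*y^2)/4


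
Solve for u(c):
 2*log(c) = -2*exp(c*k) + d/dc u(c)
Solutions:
 u(c) = C1 + 2*c*log(c) - 2*c + Piecewise((2*exp(c*k)/k, Ne(k, 0)), (2*c, True))


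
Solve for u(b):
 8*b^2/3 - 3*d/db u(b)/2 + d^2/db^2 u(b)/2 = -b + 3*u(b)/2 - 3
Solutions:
 u(b) = C1*exp(b*(3 - sqrt(21))/2) + C2*exp(b*(3 + sqrt(21))/2) + 16*b^2/9 - 26*b/9 + 164/27


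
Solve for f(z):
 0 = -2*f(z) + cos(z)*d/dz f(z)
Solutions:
 f(z) = C1*(sin(z) + 1)/(sin(z) - 1)


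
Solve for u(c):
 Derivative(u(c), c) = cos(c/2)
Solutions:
 u(c) = C1 + 2*sin(c/2)


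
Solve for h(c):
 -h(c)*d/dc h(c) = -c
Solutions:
 h(c) = -sqrt(C1 + c^2)
 h(c) = sqrt(C1 + c^2)


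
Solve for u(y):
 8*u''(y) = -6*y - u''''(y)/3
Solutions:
 u(y) = C1 + C2*y + C3*sin(2*sqrt(6)*y) + C4*cos(2*sqrt(6)*y) - y^3/8


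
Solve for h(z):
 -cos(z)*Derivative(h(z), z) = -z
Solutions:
 h(z) = C1 + Integral(z/cos(z), z)


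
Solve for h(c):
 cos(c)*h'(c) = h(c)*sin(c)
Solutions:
 h(c) = C1/cos(c)


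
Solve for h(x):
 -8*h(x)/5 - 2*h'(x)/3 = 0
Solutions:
 h(x) = C1*exp(-12*x/5)


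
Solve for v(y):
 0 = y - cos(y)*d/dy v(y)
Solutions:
 v(y) = C1 + Integral(y/cos(y), y)
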